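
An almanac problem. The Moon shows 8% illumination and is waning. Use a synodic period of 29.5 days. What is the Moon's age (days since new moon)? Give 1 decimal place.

26.8 days

Invert f = (1 − cos θ)/2 to get cos θ = 1 − 2(0.08) = 0.840, hence θ₀ = arccos 0.840 = 32.9°.
Since the Moon is past full (waning), take the reflex angle: θ = 360° − 32.9° = 327.1°.
Age = 29.5 × 327.1°/360° ≈ 26.81 days.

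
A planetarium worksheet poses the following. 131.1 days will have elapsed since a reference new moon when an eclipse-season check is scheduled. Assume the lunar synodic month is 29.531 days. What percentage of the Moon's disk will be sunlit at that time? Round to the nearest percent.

131.1/29.531 = 4.439 lunations, so 4 complete cycles and 12.98 d into the next.
Phase angle: θ = 360°·(12.98 d)/(29.531 d) = 158.2°.
cos 158.2° = (-0.928), so f = (1 − (-0.928))/2 = 0.964, so 96%.

96%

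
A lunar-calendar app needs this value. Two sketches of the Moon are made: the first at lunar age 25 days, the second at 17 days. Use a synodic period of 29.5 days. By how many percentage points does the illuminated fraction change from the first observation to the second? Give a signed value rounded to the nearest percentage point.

+73 pp

First observation: θ = 360°·25/29.5 = 305.1°, so f = 0.213.
Second observation: θ = 207.5°, f = 0.944.
Δf = 0.944 − 0.213 = +0.731, i.e. +73 pp.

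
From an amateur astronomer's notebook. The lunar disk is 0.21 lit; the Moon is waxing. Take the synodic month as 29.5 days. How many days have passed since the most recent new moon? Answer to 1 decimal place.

4.5 days

cos θ = 1 − 2f = 0.580, giving a principal value of 54.5°.
The Moon is waxing (0°–180°), so θ = 54.5° directly.
Age = 29.5 × 54.5°/360° ≈ 4.47 days.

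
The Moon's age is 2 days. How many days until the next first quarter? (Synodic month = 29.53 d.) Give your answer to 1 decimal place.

5.4 days

First quarter is 0.25 of the way through the cycle: age 0.25 × 29.53 = 7.383 d.
So 5.383 days remain (7.383 − 2).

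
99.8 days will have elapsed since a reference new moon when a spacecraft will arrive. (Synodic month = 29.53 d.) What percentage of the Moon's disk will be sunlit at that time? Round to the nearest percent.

99.8/29.53 = 3.380 lunations, so 3 complete cycles and 11.21 d into the next.
Phase angle: θ = 360°·(11.21 d)/(29.53 d) = 136.7°.
With cos θ = (-0.727), the lit fraction is (1 − (-0.727))/2 ≈ 0.864, so 86%.

86%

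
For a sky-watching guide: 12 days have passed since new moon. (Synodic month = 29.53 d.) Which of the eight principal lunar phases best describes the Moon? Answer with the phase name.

At 12/29.53 of the cycle, θ ≈ 146° — the waxing gibbous range.

waxing gibbous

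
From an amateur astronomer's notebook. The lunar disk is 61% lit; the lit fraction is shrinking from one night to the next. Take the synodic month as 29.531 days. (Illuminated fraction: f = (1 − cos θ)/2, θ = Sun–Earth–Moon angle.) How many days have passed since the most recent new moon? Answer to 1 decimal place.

21.1 days

From f = (1 − cos θ)/2: cos θ = 1 − 2×0.61 = -0.220; arccos → 102.7°.
Since the Moon is past full (waning), take the reflex angle: θ = 360° − 102.7° = 257.3°.
At 360°/29.531 d per day, 257.3° corresponds to 21.11 days.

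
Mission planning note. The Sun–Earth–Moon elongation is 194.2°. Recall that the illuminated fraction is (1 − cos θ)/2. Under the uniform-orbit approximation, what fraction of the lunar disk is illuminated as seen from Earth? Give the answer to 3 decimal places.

0.985

cos 194.2° = (-0.969), so f = (1 − (-0.969))/2 = 0.985.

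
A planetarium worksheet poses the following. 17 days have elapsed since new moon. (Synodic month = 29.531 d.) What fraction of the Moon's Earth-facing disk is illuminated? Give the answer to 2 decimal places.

0.94

Elongation θ = 360° × 17/29.531 ≈ 207.2°.
Illuminated fraction = (1 − cos 207.2°)/2 = (1 − (-0.889))/2 ≈ 0.945.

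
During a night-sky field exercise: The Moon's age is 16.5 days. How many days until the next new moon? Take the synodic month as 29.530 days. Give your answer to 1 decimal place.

One full lunation from the last new moon is 29.530 d; remaining = 29.530 − 16.5 = 13.030 d.

13.0 days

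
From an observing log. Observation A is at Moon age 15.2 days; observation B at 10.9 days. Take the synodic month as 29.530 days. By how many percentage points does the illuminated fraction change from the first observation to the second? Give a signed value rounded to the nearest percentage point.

-16 percentage points

First observation: θ = 360°·15.2/29.530 = 185.3°, so f = 0.998.
Second observation: θ = 132.9°, f = 0.840.
Δf = 0.840 − 0.998 = -0.158, i.e. -16 pp.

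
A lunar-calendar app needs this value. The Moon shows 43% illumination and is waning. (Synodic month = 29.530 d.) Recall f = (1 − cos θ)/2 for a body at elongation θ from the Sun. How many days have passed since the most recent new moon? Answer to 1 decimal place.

22.8 days

cos θ = 1 − 2f = 0.140, giving a principal value of 82.0°.
A waning Moon lies in 180°–360°, so θ = 360° − 82.0° = 278.0°.
That fraction of the synodic month is 278.0/360 × 29.530 d ≈ 22.81 d.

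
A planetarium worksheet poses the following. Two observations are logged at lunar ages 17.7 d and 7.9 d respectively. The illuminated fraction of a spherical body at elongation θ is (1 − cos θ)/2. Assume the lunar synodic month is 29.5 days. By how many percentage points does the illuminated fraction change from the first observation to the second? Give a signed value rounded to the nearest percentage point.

-35 pp

θ₁ = 360° × 17.7/29.5 = 216.0°, f₁ = (1 − cos θ₁)/2 = 0.905.
θ₂ = 360° × 7.9/29.5 = 96.4°, f₂ = (1 − cos θ₂)/2 = 0.556.
Change = f₂ − f₁ = -0.349 → -35 percentage points.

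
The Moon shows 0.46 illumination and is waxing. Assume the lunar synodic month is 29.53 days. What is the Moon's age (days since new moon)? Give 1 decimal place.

cos θ = 1 − 2f = 0.080, giving a principal value of 85.4°.
Before full moon the principal value applies: θ = 85.4°.
At 360°/29.53 d per day, 85.4° corresponds to 7.01 days.

7.0 days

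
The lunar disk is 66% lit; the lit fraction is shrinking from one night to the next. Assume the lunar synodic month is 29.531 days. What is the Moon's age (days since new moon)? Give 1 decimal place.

20.6 days

Invert f = (1 − cos θ)/2 to get cos θ = 1 − 2(0.66) = -0.320, hence θ₀ = arccos -0.320 = 108.7°.
Waning ⇒ past full, so θ = 360° − 108.7° = 251.3°.
Age = 29.531 × 251.3°/360° ≈ 20.62 days.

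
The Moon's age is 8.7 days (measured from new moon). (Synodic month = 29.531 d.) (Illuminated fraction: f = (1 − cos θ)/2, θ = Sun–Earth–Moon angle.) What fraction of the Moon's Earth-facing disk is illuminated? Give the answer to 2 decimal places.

The Moon has covered 8.7/29.531 of its cycle, so θ ≈ 360° × 8.7/29.531 = 106.1°.
cos 106.1° = (-0.277), so f = (1 − (-0.277))/2 = 0.638.

0.64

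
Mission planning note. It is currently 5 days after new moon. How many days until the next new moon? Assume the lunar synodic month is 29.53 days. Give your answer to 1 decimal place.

The next new moon completes the synodic month: 29.53 − 5 = 24.530 days.

24.5 days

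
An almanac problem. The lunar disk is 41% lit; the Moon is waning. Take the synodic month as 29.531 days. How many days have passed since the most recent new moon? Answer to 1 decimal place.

From f = (1 − cos θ)/2: cos θ = 1 − 2×0.41 = 0.180; arccos → 79.6°.
A waning Moon lies in 180°–360°, so θ = 360° − 79.6° = 280.4°.
That fraction of the synodic month is 280.4/360 × 29.531 d ≈ 23.00 d.

23.0 days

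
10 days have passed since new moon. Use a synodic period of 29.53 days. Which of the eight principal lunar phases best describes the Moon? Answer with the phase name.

At 10/29.53 of the cycle, θ ≈ 122° — the waxing gibbous range.

waxing gibbous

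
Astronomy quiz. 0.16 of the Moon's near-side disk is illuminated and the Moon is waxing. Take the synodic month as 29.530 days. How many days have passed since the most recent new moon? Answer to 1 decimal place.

cos θ = 1 − 2f = 0.680, giving a principal value of 47.2°.
Before full moon the principal value applies: θ = 47.2°.
That fraction of the synodic month is 47.2/360 × 29.530 d ≈ 3.87 d.

3.9 days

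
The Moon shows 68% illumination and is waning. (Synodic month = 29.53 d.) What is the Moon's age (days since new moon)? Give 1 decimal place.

20.4 days

From f = (1 − cos θ)/2: cos θ = 1 − 2×0.68 = -0.360; arccos → 111.1°.
Waning ⇒ past full, so θ = 360° − 111.1° = 248.9°.
Age = 29.53 × 248.9°/360° ≈ 20.42 days.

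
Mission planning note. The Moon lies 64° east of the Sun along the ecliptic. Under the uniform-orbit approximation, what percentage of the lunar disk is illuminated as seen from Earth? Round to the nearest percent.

28%

cos 64° = 0.438, so f = (1 − 0.438)/2 = 0.281, i.e. 28%.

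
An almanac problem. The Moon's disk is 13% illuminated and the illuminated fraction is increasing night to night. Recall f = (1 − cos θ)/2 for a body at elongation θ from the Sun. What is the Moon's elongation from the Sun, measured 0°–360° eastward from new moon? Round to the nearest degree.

42°

From f = (1 − cos θ)/2: cos θ = 1 − 2×0.13 = 0.740; arccos → 42.3°.
Before full moon the principal value applies: θ = 42.3°.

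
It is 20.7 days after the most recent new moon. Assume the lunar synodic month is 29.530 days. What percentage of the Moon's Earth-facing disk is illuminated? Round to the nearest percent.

The Moon has covered 20.7/29.530 of its cycle, so θ ≈ 360° × 20.7/29.530 = 252.4°.
cos 252.4° = (-0.303), so f = (1 − (-0.303))/2 = 0.652, so 65%.

65%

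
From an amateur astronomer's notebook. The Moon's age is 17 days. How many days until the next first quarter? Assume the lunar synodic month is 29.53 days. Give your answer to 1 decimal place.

First quarter occurs at elongation 90°, i.e. at age 29.53 × 90/360 = 7.383 d.
Already past this cycle's first quarter; the next is at 7.383 + 29.53 = 36.913 d, so 36.913 − 17 = 19.913 days.

19.9 days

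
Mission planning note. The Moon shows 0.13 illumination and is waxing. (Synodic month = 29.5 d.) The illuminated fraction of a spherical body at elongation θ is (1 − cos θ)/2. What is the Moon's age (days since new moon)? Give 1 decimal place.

3.5 days

Invert f = (1 − cos θ)/2 to get cos θ = 1 − 2(0.13) = 0.740, hence θ₀ = arccos 0.740 = 42.3°.
Waxing ⇒ before full, so θ = 42.3°.
Age = 29.5 × 42.3°/360° ≈ 3.46 days.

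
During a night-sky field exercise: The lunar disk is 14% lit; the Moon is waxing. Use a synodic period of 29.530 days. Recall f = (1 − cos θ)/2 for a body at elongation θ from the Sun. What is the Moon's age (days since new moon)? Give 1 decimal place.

From f = (1 − cos θ)/2: cos θ = 1 − 2×0.14 = 0.720; arccos → 43.9°.
The Moon is waxing (0°–180°), so θ = 43.9° directly.
That fraction of the synodic month is 43.9/360 × 29.530 d ≈ 3.60 d.

3.6 days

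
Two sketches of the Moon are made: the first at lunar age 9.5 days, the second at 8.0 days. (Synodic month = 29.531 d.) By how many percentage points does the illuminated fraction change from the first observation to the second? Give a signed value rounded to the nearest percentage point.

-15 pp

First observation: θ = 360°·9.5/29.531 = 115.8°, so f = 0.718.
Second observation: θ = 97.5°, f = 0.565.
Δf = 0.565 − 0.718 = -0.152, i.e. -15 pp.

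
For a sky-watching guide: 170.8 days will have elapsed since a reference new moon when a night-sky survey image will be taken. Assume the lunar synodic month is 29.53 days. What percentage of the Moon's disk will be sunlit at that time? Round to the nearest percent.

39%

170.8 d spans 5 complete synodic months (5 × 29.53 = 147.65 d) plus 23.15 d.
Elongation θ = 360° × 23.15/29.53 ≈ 282.2°.
Illuminated fraction = (1 − cos 282.2°)/2 = (1 − 0.212)/2 ≈ 0.394, so 39%.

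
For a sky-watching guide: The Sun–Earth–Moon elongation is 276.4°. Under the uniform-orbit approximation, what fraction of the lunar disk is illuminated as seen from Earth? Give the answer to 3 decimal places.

Half-versine of 276.4°: (1 − 0.111)/2 = 0.444.

0.444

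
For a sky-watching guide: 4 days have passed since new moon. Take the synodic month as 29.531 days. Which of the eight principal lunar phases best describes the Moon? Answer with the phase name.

waxing crescent

θ ≈ 360° × 4/29.531 = 49°, which falls in the waxing crescent sector.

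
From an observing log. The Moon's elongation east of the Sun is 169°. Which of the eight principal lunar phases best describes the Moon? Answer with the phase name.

full moon

The full moon sector spans roughly 158°–202°; 169° falls inside it.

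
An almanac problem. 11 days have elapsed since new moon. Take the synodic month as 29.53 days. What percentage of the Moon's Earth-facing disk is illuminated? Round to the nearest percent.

85%

The Moon has covered 11/29.53 of its cycle, so θ ≈ 360° × 11/29.53 = 134.1°.
With cos θ = (-0.696), the lit fraction is (1 − (-0.696))/2 ≈ 0.848, so 85%.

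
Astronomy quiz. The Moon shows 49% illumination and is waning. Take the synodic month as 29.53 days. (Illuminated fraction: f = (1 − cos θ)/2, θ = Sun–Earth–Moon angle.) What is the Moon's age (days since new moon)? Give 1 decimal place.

22.2 days

From f = (1 − cos θ)/2: cos θ = 1 − 2×0.49 = 0.020; arccos → 88.9°.
Since the Moon is past full (waning), take the reflex angle: θ = 360° − 88.9° = 271.1°.
At 360°/29.53 d per day, 271.1° corresponds to 22.24 days.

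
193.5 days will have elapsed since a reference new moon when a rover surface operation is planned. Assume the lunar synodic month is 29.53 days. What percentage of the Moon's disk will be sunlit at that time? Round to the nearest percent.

97%

Reduce mod P: 193.5 − 6×29.53 = 16.32 d into the current lunation.
Elongation θ = 360° × 16.32/29.53 ≈ 199.0°.
With cos θ = (-0.946), the lit fraction is (1 − (-0.946))/2 ≈ 0.973, so 97%.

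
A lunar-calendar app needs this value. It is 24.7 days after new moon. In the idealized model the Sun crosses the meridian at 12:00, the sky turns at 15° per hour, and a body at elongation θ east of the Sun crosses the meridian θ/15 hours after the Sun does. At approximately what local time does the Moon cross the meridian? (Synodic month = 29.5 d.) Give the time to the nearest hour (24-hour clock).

08:00

Elongation θ = 360° × 24.7/29.5 ≈ 301.4°.
Delay after the Sun = 301.4° / (15°/h) ≈ 20.09 h.
12:00 + 20.09 h ≈ 08:06 → 08:00 to the nearest hour.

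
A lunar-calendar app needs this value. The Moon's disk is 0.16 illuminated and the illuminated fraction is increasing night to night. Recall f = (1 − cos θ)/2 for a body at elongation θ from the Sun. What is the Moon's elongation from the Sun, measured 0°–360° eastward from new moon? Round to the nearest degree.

cos θ = 1 − 2f = 0.680, giving a principal value of 47.2°.
The Moon is waxing (0°–180°), so θ = 47.2° directly.

47°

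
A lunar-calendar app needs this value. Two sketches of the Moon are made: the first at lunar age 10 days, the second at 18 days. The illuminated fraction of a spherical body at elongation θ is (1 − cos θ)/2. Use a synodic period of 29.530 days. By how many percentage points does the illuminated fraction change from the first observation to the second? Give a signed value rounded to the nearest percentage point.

θ₁ = 360° × 10/29.530 = 121.9°, f₁ = (1 − cos θ₁)/2 = 0.764.
θ₂ = 360° × 18/29.530 = 219.4°, f₂ = (1 − cos θ₂)/2 = 0.886.
Change = f₂ − f₁ = +0.122 → +12 percentage points.

+12 percentage points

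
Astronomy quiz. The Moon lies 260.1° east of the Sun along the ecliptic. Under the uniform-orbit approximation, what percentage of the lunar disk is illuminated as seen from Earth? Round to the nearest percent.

Half-versine of 260.1°: (1 − (-0.172))/2 = 0.586, i.e. 59%.

59%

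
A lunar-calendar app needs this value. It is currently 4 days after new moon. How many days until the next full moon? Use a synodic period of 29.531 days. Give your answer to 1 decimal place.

10.8 days

Full moon occurs at elongation 180°, i.e. at age 29.531 × 180/360 = 14.765 d.
That is 14.765 − 4 = 10.765 days ahead.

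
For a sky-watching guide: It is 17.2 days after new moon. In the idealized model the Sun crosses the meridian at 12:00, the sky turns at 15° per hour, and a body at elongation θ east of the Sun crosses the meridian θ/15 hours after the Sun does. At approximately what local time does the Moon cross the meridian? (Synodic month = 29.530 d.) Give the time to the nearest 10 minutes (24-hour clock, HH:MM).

02:00

The Moon has covered 17.2/29.530 of its cycle, so θ ≈ 360° × 17.2/29.530 = 209.7°.
Delay after the Sun = 209.7° / (15°/h) ≈ 13.98 h.
12:00 + 13.979 h ≈ 01:59 → 02:00 to the nearest ten minutes.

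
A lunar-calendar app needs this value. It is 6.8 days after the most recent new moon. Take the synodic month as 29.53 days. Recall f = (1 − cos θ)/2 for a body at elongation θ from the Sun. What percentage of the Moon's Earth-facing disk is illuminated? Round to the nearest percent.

Elongation θ = 360° × 6.8/29.53 ≈ 82.9°.
cos 82.9° = 0.124, so f = (1 − 0.124)/2 = 0.438, so 44%.

44%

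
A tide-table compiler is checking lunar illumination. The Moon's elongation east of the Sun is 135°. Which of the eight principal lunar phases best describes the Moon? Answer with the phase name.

The waxing gibbous sector spans roughly 112°–158°; 135° falls inside it.

waxing gibbous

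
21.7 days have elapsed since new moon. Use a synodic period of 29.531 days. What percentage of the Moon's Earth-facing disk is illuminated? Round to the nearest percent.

Phase angle: θ = 360°·(21.7 d)/(29.531 d) = 264.5°.
With cos θ = (-0.095), the lit fraction is (1 − (-0.095))/2 ≈ 0.548, so 55%.

55%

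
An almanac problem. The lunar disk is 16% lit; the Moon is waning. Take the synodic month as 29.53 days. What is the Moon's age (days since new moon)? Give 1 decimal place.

Invert f = (1 − cos θ)/2 to get cos θ = 1 − 2(0.16) = 0.680, hence θ₀ = arccos 0.680 = 47.2°.
A waning Moon lies in 180°–360°, so θ = 360° − 47.2° = 312.8°.
Age = 29.53 × 312.8°/360° ≈ 25.66 days.

25.7 days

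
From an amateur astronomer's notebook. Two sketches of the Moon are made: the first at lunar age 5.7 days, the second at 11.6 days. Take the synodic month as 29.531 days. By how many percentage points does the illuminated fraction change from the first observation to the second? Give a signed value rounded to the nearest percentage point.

+57 percentage points

θ₁ = 360° × 5.7/29.531 = 69.5°, f₁ = (1 − cos θ₁)/2 = 0.325.
θ₂ = 360° × 11.6/29.531 = 141.4°, f₂ = (1 − cos θ₂)/2 = 0.891.
Change = f₂ − f₁ = +0.566 → +57 percentage points.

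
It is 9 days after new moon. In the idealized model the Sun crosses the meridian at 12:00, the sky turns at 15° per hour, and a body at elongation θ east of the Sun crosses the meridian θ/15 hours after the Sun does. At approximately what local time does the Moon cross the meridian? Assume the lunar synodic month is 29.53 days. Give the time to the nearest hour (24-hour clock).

19:00

The Moon has covered 9/29.53 of its cycle, so θ ≈ 360° × 9/29.53 = 109.7°.
Delay after the Sun = 109.7° / (15°/h) ≈ 7.31 h.
12:00 + 7.31 h ≈ 19:19 → 19:00 to the nearest hour.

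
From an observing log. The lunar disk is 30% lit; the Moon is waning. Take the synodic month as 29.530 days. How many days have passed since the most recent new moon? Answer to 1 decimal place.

cos θ = 1 − 2f = 0.400, giving a principal value of 66.4°.
A waning Moon lies in 180°–360°, so θ = 360° − 66.4° = 293.6°.
Age = 29.530 × 293.6°/360° ≈ 24.08 days.

24.1 days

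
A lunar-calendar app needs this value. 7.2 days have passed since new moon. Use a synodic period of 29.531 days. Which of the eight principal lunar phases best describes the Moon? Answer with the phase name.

At 7.2/29.531 of the cycle, θ ≈ 88° — the first quarter range.

first quarter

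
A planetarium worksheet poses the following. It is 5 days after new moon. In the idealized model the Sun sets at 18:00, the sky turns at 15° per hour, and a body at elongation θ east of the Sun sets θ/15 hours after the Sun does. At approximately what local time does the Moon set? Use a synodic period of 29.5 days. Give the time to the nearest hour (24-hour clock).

22:00

Elongation θ = 360° × 5/29.5 ≈ 61.0°.
The Moon trails the Sun by θ/15 = 61.0/15 ≈ 4.07 hours.
18:00 + 4.07 h ≈ 22:04 → 22:00 to the nearest hour.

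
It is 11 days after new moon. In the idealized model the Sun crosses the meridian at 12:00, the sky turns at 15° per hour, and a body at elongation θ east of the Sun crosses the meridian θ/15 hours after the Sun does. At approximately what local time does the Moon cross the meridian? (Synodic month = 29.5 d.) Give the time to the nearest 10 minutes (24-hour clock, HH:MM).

Elongation θ = 360° × 11/29.5 ≈ 134.2°.
The Moon trails the Sun by θ/15 = 134.2/15 ≈ 8.95 hours.
12:00 + 8.949 h ≈ 20:57 → 21:00 to the nearest ten minutes.

21:00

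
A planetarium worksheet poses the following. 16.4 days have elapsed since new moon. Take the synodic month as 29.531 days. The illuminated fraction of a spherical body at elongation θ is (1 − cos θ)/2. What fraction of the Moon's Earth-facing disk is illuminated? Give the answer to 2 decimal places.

0.97

Phase angle: θ = 360°·(16.4 d)/(29.531 d) = 199.9°.
Illuminated fraction = (1 − cos 199.9°)/2 = (1 − (-0.940))/2 ≈ 0.970.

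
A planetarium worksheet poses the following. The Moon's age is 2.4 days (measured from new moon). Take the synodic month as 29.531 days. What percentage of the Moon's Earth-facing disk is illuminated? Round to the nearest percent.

Elongation θ = 360° × 2.4/29.531 ≈ 29.3°.
Illuminated fraction = (1 − cos 29.3°)/2 = (1 − 0.872)/2 ≈ 0.064, so 6%.

6%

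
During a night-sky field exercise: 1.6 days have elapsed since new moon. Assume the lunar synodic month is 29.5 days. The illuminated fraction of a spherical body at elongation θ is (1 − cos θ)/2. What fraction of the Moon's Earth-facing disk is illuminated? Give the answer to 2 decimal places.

Elongation θ = 360° × 1.6/29.5 ≈ 19.5°.
Illuminated fraction = (1 − cos 19.5°)/2 = (1 − 0.942)/2 ≈ 0.029.

0.03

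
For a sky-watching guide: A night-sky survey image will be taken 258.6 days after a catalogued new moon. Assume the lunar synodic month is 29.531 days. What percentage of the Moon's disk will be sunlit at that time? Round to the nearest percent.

48%

258.6 d spans 8 complete synodic months (8 × 29.531 = 236.25 d) plus 22.35 d.
The Moon has covered 22.35/29.531 of its cycle, so θ ≈ 360° × 22.35/29.531 = 272.5°.
With cos θ = 0.043, the lit fraction is (1 − 0.043)/2 ≈ 0.478, so 48%.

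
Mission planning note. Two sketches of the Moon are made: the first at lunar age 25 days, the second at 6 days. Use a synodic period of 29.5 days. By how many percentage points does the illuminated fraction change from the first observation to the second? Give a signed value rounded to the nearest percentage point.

+14 percentage points

First observation: θ = 360°·25/29.5 = 305.1°, so f = 0.213.
Second observation: θ = 73.2°, f = 0.356.
Δf = 0.356 − 0.213 = +0.143, i.e. +14 pp.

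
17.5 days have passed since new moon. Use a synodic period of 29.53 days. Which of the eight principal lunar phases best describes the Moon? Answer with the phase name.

θ ≈ 360° × 17.5/29.53 = 213°, which falls in the waning gibbous sector.

waning gibbous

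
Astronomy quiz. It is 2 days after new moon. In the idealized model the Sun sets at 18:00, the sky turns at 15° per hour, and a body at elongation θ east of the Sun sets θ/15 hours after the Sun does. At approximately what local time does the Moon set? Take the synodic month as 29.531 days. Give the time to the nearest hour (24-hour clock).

Phase angle: θ = 360°·(2 d)/(29.531 d) = 24.4°.
Delay after the Sun = 24.4° / (15°/h) ≈ 1.63 h.
18:00 + 1.63 h ≈ 19:38 → 20:00 to the nearest hour.

20:00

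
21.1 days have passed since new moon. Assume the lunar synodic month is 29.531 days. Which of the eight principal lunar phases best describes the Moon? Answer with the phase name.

θ ≈ 360° × 21.1/29.531 = 257°, which falls in the last quarter sector.

last quarter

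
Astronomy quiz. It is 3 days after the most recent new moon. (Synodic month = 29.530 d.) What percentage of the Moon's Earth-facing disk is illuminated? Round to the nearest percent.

10%

Phase angle: θ = 360°·(3 d)/(29.530 d) = 36.6°.
Illuminated fraction = (1 − cos 36.6°)/2 = (1 − 0.803)/2 ≈ 0.098, so 10%.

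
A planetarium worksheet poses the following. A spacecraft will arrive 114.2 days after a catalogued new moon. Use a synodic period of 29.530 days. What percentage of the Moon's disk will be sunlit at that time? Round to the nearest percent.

Reduce mod P: 114.2 − 3×29.530 = 25.61 d into the current lunation.
Elongation θ = 360° × 25.61/29.530 ≈ 312.2°.
With cos θ = 0.672, the lit fraction is (1 − 0.672)/2 ≈ 0.164, so 16%.

16%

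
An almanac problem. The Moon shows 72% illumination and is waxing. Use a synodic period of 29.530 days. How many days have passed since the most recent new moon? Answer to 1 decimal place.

9.5 days

cos θ = 1 − 2f = -0.440, giving a principal value of 116.1°.
Before full moon the principal value applies: θ = 116.1°.
At 360°/29.530 d per day, 116.1° corresponds to 9.52 days.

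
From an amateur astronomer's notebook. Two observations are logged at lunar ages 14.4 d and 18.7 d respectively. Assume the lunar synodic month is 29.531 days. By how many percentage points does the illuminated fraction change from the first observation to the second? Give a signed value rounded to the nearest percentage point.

-16 percentage points

θ₁ = 360° × 14.4/29.531 = 175.5°, f₁ = (1 − cos θ₁)/2 = 0.998.
θ₂ = 360° × 18.7/29.531 = 228.0°, f₂ = (1 − cos θ₂)/2 = 0.835.
Change = f₂ − f₁ = -0.164 → -16 percentage points.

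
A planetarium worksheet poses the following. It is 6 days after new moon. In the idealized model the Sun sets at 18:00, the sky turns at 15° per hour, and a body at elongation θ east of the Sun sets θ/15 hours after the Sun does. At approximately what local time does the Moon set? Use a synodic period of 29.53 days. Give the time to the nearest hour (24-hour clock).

23:00

The Moon has covered 6/29.53 of its cycle, so θ ≈ 360° × 6/29.53 = 73.1°.
At 15° of sky rotation per hour, 73.1° corresponds to a 4.88 h lag.
18:00 + 4.88 h ≈ 22:53 → 23:00 to the nearest hour.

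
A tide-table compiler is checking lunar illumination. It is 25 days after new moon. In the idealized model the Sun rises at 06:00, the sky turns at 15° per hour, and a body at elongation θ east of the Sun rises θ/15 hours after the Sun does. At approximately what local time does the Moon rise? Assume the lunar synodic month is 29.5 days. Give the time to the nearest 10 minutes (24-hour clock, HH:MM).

Phase angle: θ = 360°·(25 d)/(29.5 d) = 305.1°.
Delay after the Sun = 305.1° / (15°/h) ≈ 20.34 h.
06:00 + 20.339 h ≈ 02:20 → 02:20 to the nearest ten minutes.

02:20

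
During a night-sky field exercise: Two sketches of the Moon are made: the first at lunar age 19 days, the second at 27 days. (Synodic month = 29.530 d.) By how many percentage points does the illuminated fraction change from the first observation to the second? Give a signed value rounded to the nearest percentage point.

-74 pp

θ₁ = 360° × 19/29.530 = 231.6°, f₁ = (1 − cos θ₁)/2 = 0.810.
θ₂ = 360° × 27/29.530 = 329.2°, f₂ = (1 − cos θ₂)/2 = 0.071.
Change = f₂ − f₁ = -0.740 → -74 percentage points.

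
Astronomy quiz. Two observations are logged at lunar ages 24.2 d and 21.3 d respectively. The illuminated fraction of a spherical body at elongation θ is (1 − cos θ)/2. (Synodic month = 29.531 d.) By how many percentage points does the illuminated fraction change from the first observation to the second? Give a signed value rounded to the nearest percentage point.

θ₁ = 360° × 24.2/29.531 = 295.0°, f₁ = (1 − cos θ₁)/2 = 0.289.
θ₂ = 360° × 21.3/29.531 = 259.7°, f₂ = (1 − cos θ₂)/2 = 0.590.
Change = f₂ − f₁ = +0.301 → +30 percentage points.

+30 percentage points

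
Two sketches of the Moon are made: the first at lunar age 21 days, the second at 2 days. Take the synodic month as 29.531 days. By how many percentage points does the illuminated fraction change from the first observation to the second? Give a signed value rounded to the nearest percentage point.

-58 pp

θ₁ = 360° × 21/29.531 = 256.0°, f₁ = (1 − cos θ₁)/2 = 0.621.
θ₂ = 360° × 2/29.531 = 24.4°, f₂ = (1 − cos θ₂)/2 = 0.045.
Change = f₂ − f₁ = -0.576 → -58 percentage points.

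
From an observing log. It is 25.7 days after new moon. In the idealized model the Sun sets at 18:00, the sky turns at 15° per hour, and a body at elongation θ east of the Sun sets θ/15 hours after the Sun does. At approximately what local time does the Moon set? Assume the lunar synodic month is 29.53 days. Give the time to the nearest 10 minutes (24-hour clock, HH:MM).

Phase angle: θ = 360°·(25.7 d)/(29.53 d) = 313.3°.
The Moon trails the Sun by θ/15 = 313.3/15 ≈ 20.89 hours.
18:00 + 20.887 h ≈ 14:53 → 14:50 to the nearest ten minutes.

14:50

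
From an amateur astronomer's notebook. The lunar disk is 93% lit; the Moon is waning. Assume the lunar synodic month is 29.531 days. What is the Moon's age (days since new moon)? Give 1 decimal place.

17.3 days

From f = (1 − cos θ)/2: cos θ = 1 − 2×0.93 = -0.860; arccos → 149.3°.
A waning Moon lies in 180°–360°, so θ = 360° − 149.3° = 210.7°.
That fraction of the synodic month is 210.7/360 × 29.531 d ≈ 17.28 d.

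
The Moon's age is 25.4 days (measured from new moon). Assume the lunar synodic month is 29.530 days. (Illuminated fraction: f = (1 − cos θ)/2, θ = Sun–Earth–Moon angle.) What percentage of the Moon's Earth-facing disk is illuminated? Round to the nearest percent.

Phase angle: θ = 360°·(25.4 d)/(29.530 d) = 309.7°.
With cos θ = 0.638, the lit fraction is (1 − 0.638)/2 ≈ 0.181, so 18%.

18%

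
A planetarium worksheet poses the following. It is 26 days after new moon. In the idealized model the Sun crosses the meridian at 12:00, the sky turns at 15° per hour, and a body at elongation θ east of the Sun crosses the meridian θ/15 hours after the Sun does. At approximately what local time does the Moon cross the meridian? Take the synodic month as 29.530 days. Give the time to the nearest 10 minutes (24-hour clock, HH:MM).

09:10

Elongation θ = 360° × 26/29.530 ≈ 317.0°.
The Moon trails the Sun by θ/15 = 317.0/15 ≈ 21.13 hours.
12:00 + 21.131 h ≈ 09:08 → 09:10 to the nearest ten minutes.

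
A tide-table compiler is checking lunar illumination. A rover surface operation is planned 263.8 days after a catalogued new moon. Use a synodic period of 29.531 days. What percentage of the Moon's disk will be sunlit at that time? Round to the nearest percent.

4%

263.8 d spans 8 complete synodic months (8 × 29.531 = 236.25 d) plus 27.55 d.
The Moon has covered 27.55/29.531 of its cycle, so θ ≈ 360° × 27.55/29.531 = 335.9°.
With cos θ = 0.913, the lit fraction is (1 − 0.913)/2 ≈ 0.044, so 4%.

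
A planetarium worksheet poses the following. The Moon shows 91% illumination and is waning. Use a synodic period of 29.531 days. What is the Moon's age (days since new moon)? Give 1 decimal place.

cos θ = 1 − 2f = -0.820, giving a principal value of 145.1°.
A waning Moon lies in 180°–360°, so θ = 360° − 145.1° = 214.9°.
That fraction of the synodic month is 214.9/360 × 29.531 d ≈ 17.63 d.

17.6 days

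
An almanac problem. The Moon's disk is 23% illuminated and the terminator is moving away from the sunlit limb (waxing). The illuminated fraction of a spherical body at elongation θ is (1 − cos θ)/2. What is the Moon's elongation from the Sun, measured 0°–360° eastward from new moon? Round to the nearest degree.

57°

cos θ = 1 − 2f = 0.540, giving a principal value of 57.3°.
Before full moon the principal value applies: θ = 57.3°.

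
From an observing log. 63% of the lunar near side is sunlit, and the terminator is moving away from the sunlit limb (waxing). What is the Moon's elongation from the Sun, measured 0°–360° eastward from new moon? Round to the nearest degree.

105°

From f = (1 − cos θ)/2: cos θ = 1 − 2×0.63 = -0.260; arccos → 105.1°.
Before full moon the principal value applies: θ = 105.1°.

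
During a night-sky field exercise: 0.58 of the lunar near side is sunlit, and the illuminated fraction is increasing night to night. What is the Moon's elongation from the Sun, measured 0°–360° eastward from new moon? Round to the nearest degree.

99°

From f = (1 − cos θ)/2: cos θ = 1 − 2×0.58 = -0.160; arccos → 99.2°.
Before full moon the principal value applies: θ = 99.2°.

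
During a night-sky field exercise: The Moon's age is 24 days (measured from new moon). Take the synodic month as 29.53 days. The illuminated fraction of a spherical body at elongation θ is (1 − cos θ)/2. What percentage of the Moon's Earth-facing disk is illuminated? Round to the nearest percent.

31%

Phase angle: θ = 360°·(24 d)/(29.53 d) = 292.6°.
cos 292.6° = 0.384, so f = (1 − 0.384)/2 = 0.308, so 31%.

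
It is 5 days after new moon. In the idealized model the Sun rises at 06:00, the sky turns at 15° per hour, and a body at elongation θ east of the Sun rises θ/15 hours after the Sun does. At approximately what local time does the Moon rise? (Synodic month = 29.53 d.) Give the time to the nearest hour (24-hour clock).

10:00

Phase angle: θ = 360°·(5 d)/(29.53 d) = 61.0°.
At 15° of sky rotation per hour, 61.0° corresponds to a 4.06 h lag.
06:00 + 4.06 h ≈ 10:04 → 10:00 to the nearest hour.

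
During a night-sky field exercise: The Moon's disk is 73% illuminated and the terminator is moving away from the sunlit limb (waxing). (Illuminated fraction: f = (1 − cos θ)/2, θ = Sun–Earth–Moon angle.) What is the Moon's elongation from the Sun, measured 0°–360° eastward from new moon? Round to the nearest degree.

117°

Invert f = (1 − cos θ)/2 to get cos θ = 1 − 2(0.73) = -0.460, hence θ₀ = arccos -0.460 = 117.4°.
The Moon is waxing (0°–180°), so θ = 117.4° directly.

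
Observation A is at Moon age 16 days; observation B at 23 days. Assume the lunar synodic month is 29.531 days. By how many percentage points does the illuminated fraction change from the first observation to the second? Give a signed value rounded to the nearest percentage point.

-57 pp

θ₁ = 360° × 16/29.531 = 195.0°, f₁ = (1 − cos θ₁)/2 = 0.983.
θ₂ = 360° × 23/29.531 = 280.4°, f₂ = (1 − cos θ₂)/2 = 0.410.
Change = f₂ − f₁ = -0.573 → -57 percentage points.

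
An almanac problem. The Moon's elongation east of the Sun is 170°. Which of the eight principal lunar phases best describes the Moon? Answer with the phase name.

full moon

The full moon sector spans roughly 158°–202°; 170° falls inside it.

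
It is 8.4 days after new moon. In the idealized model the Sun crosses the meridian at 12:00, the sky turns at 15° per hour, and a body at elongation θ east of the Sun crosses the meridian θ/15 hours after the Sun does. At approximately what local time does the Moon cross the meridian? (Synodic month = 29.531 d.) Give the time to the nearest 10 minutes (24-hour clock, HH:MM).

The Moon has covered 8.4/29.531 of its cycle, so θ ≈ 360° × 8.4/29.531 = 102.4°.
The Moon trails the Sun by θ/15 = 102.4/15 ≈ 6.83 hours.
12:00 + 6.827 h ≈ 18:50 → 18:50 to the nearest ten minutes.

18:50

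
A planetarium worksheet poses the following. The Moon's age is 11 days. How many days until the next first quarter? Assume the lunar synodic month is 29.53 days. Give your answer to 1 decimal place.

25.9 days

First quarter is 0.25 of the way through the cycle: age 0.25 × 29.53 = 7.383 d.
This lunation's first quarter (7.383 d) has passed, so add one period: 36.913 − 11 = 25.913 days.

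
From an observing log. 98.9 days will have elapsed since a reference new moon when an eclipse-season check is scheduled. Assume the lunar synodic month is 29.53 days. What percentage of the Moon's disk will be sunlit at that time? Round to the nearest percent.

Reduce mod P: 98.9 − 3×29.53 = 10.31 d into the current lunation.
Elongation θ = 360° × 10.31/29.53 ≈ 125.7°.
With cos θ = (-0.583), the lit fraction is (1 − (-0.583))/2 ≈ 0.792, so 79%.

79%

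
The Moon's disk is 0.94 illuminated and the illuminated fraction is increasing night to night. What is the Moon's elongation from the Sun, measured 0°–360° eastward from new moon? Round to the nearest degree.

Invert f = (1 − cos θ)/2 to get cos θ = 1 − 2(0.94) = -0.880, hence θ₀ = arccos -0.880 = 151.6°.
Before full moon the principal value applies: θ = 151.6°.

152°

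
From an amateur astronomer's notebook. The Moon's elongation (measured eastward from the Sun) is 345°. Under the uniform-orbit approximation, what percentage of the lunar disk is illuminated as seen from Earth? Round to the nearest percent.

2%

Half-versine of 345°: (1 − 0.966)/2 = 0.017, i.e. 2%.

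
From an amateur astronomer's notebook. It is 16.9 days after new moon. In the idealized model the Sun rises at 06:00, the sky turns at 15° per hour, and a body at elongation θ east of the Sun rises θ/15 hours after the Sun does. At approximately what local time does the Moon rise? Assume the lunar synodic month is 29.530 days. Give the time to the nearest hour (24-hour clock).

20:00

Elongation θ = 360° × 16.9/29.530 ≈ 206.0°.
Delay after the Sun = 206.0° / (15°/h) ≈ 13.74 h.
06:00 + 13.74 h ≈ 19:44 → 20:00 to the nearest hour.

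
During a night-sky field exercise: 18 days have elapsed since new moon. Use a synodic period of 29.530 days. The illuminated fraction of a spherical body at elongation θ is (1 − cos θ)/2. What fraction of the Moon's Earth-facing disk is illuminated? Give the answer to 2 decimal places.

0.89

Phase angle: θ = 360°·(18 d)/(29.530 d) = 219.4°.
Illuminated fraction = (1 − cos 219.4°)/2 = (1 − (-0.772))/2 ≈ 0.886.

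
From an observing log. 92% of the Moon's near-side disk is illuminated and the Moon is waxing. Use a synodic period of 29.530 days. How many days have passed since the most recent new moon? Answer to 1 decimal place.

From f = (1 − cos θ)/2: cos θ = 1 − 2×0.92 = -0.840; arccos → 147.1°.
Before full moon the principal value applies: θ = 147.1°.
That fraction of the synodic month is 147.1/360 × 29.530 d ≈ 12.07 d.

12.1 days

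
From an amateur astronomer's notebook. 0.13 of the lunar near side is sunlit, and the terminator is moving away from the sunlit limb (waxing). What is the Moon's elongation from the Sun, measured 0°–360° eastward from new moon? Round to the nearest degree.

42°

Invert f = (1 − cos θ)/2 to get cos θ = 1 − 2(0.13) = 0.740, hence θ₀ = arccos 0.740 = 42.3°.
The Moon is waxing (0°–180°), so θ = 42.3° directly.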